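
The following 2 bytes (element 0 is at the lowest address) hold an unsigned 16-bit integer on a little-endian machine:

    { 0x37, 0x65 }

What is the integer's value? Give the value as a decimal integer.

25911

Little-endian stores the least-significant byte at the lowest address.
Reassemble most-significant byte first: 65 37 → 0x6537.
0x6537 = 25911.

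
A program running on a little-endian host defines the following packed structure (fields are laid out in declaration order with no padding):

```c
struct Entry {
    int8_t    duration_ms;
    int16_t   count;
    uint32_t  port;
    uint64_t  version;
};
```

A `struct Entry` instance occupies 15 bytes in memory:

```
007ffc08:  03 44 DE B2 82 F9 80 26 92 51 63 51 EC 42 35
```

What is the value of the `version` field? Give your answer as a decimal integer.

3837889666775880230

`version` follows `duration_ms` (1 B), `count` (2 B), `port` (4 B), so it starts at offset 1 + 2 + 4 = 7 and occupies 8 bytes.
Bytes at offsets 7..14: 26 92 51 63 51 EC 42 35.
In little-endian order the low byte comes first in memory.
Reassemble most-significant byte first: 35 42 EC 51 63 51 92 26 → 0x3542EC5163519226.
0x3542EC5163519226 = 3837889666775880230.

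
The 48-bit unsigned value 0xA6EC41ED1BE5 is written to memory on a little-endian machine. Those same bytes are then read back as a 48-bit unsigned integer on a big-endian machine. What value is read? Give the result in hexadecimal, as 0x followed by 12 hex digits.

Stored little-endian, the bytes at ascending addresses are E5 1B ED 41 EC A6.
Read back as big-endian, the last byte is least significant, giving 0xE51BED41ECA6.

0xE51BED41ECA6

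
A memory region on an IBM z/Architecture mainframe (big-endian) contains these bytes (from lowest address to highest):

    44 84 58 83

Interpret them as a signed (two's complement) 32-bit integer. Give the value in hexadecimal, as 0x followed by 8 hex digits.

0x44845883

Big-endian: lowest address holds the most-significant byte.
The bytes are already most-significant first: 0x44845883.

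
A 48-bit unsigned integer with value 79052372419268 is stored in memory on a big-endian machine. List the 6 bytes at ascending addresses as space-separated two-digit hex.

47 E5 D0 93 A2 C4

79052372419268 in hexadecimal, padded to 48 bits, is 0x47E5D093A2C4.
Split into bytes (most-significant first): 47 E5 D0 93 A2 C4.
In big-endian order the high byte comes first in memory.
So the memory order matches the most-significant-first order: 47 E5 D0 93 A2 C4.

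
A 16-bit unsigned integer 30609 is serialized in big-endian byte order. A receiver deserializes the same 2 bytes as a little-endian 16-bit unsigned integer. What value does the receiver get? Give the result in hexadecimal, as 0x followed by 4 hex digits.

30609 in 16-bit hexadecimal is 0x7791.
Stored big-endian, the bytes at ascending addresses are 77 91.
Read back as little-endian, the first byte is least significant, giving 0x9177.

0x9177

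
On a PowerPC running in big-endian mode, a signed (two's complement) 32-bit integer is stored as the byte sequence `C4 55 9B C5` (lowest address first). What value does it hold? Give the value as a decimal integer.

-1001022523

Big-endian: lowest address holds the most-significant byte.
The bytes are already most-significant first: 0xC4559BC5.
Top bit is set, so as a signed 32-bit value this is 0xC4559BC5 − 2^32 = -1001022523.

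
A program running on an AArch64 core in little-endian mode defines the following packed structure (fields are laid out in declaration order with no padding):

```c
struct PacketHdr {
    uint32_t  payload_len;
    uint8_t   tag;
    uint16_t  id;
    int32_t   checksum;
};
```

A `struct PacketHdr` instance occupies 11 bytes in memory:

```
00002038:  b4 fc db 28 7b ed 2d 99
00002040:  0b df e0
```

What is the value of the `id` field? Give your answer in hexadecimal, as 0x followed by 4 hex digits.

`id` follows `payload_len` (4 B), `tag` (1 B), so it starts at offset 4 + 1 = 5 and occupies 2 bytes.
Bytes at offsets 5..6: ED 2D.
Little-endian stores the least-significant byte at the lowest address.
Reassemble most-significant byte first: 2D ED → 0x2DED.

0x2DED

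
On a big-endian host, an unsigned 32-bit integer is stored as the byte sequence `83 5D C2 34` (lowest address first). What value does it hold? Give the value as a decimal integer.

Big-endian: lowest address holds the most-significant byte.
The bytes are already most-significant first: 0x835DC234.
0x835DC234 = 2203959860.

2203959860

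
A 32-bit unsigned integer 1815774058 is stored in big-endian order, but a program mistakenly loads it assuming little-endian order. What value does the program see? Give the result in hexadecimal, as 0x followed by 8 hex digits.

0x6A833A6C

1815774058 in 32-bit hexadecimal is 0x6C3A836A.
Stored big-endian, the bytes at ascending addresses are 6C 3A 83 6A.
Read back as little-endian, the first byte is least significant, giving 0x6A833A6C.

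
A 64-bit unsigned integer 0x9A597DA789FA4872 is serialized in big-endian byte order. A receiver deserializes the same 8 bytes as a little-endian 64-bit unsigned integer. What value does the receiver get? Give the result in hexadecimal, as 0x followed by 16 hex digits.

0x7248FA89A77D599A

Stored big-endian, the bytes at ascending addresses are 9A 59 7D A7 89 FA 48 72.
Read back as little-endian, the first byte is least significant, giving 0x7248FA89A77D599A.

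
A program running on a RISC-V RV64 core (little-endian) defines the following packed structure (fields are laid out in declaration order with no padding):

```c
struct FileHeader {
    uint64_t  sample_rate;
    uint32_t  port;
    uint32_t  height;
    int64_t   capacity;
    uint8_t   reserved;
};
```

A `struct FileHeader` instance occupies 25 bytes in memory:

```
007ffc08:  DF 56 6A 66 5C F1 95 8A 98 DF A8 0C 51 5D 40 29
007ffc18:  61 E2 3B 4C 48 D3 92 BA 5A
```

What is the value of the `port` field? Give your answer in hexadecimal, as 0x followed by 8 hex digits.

`port` follows `sample_rate` (8 bytes), so it starts at byte offset 8 and occupies 4 bytes.
Bytes at offsets 8..11: 98 DF A8 0C.
Little-endian stores the least-significant byte at the lowest address.
Reassemble most-significant byte first: 0C A8 DF 98 → 0x0CA8DF98.

0x0CA8DF98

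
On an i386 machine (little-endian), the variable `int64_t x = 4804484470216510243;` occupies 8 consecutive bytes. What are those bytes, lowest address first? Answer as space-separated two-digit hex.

23 CB 22 A0 2B F5 AC 42

4804484470216510243 in hexadecimal, padded to 64 bits, is 0x42ACF52BA022CB23.
Split into bytes (most-significant first): 42 AC F5 2B A0 22 CB 23.
Little-endian: lowest address holds the least-significant byte.
So at ascending addresses the bytes are 23 CB 22 A0 2B F5 AC 42.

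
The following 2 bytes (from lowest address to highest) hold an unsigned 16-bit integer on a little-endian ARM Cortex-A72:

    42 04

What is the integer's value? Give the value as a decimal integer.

Little-endian stores the least-significant byte at the lowest address.
Reassemble most-significant byte first: 04 42 → 0x0442.
0x0442 = 1090.

1090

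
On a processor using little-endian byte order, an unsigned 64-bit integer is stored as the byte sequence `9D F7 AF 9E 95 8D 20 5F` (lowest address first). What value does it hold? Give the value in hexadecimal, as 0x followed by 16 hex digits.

0x5F208D959EAFF79D

Little-endian stores the least-significant byte at the lowest address.
Reassemble most-significant byte first: 5F 20 8D 95 9E AF F7 9D → 0x5F208D959EAFF79D.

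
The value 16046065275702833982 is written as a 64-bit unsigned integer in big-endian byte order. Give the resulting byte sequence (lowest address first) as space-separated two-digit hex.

DE AF 13 5A 40 FF 73 3E

16046065275702833982 in hexadecimal, padded to 64 bits, is 0xDEAF135A40FF733E.
Split into bytes (most-significant first): DE AF 13 5A 40 FF 73 3E.
Big-endian: lowest address holds the most-significant byte.
So the memory order matches the most-significant-first order: DE AF 13 5A 40 FF 73 3E.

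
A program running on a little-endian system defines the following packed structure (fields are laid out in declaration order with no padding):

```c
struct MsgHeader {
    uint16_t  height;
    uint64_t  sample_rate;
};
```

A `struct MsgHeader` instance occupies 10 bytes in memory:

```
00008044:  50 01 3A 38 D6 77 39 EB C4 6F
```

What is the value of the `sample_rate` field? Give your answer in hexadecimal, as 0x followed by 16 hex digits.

`sample_rate` follows `height` (2 bytes), so it starts at byte offset 2 and occupies 8 bytes.
Bytes at offsets 2..9: 3A 38 D6 77 39 EB C4 6F.
Little-endian: lowest address holds the least-significant byte.
Reassemble most-significant byte first: 6F C4 EB 39 77 D6 38 3A → 0x6FC4EB3977D6383A.

0x6FC4EB3977D6383A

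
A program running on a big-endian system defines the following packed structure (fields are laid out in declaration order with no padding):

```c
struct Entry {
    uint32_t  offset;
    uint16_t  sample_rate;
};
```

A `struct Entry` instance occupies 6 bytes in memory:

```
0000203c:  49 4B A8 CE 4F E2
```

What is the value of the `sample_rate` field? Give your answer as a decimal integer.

`sample_rate` follows `offset` (4 bytes), so it starts at byte offset 4 and occupies 2 bytes.
Bytes at offsets 4..5: 4F E2.
Big-endian: lowest address holds the most-significant byte.
The bytes are already most-significant first: 0x4FE2.
0x4FE2 = 20450.

20450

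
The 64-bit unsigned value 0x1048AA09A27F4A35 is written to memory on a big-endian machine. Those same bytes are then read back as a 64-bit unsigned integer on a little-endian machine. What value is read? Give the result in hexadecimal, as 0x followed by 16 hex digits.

Stored big-endian, the bytes at ascending addresses are 10 48 AA 09 A2 7F 4A 35.
Read back as little-endian, the first byte is least significant, giving 0x354A7FA209AA4810.

0x354A7FA209AA4810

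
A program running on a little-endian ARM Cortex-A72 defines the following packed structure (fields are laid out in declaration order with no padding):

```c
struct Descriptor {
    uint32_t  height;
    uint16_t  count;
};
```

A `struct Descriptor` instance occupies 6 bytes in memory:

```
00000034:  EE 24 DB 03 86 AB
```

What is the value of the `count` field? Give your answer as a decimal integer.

43910

`count` follows `height` (4 bytes), so it starts at byte offset 4 and occupies 2 bytes.
Bytes at offsets 4..5: 86 AB.
Little-endian: lowest address holds the least-significant byte.
Reassemble most-significant byte first: AB 86 → 0xAB86.
0xAB86 = 43910.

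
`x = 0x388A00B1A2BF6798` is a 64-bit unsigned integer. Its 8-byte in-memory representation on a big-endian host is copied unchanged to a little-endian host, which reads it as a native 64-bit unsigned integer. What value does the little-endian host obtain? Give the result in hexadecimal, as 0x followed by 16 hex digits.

0x9867BFA2B1008A38

Stored big-endian, the bytes at ascending addresses are 38 8A 00 B1 A2 BF 67 98.
Read back as little-endian, the first byte is least significant, giving 0x9867BFA2B1008A38.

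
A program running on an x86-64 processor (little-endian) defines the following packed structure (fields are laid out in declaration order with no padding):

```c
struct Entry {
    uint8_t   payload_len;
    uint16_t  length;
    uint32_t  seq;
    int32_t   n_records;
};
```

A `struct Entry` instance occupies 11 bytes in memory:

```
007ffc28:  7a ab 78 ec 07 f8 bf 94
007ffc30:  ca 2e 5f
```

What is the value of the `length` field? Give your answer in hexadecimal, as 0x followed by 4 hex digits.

`length` follows `payload_len` (1 byte), so it starts at byte offset 1 and occupies 2 bytes.
Bytes at offsets 1..2: AB 78.
In little-endian order the low byte comes first in memory.
Reassemble most-significant byte first: 78 AB → 0x78AB.

0x78AB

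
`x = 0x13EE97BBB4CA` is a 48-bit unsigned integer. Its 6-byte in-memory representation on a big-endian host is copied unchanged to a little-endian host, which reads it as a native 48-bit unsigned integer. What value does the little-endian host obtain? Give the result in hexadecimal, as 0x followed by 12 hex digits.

Stored big-endian, the bytes at ascending addresses are 13 EE 97 BB B4 CA.
Read back as little-endian, the first byte is least significant, giving 0xCAB4BB97EE13.

0xCAB4BB97EE13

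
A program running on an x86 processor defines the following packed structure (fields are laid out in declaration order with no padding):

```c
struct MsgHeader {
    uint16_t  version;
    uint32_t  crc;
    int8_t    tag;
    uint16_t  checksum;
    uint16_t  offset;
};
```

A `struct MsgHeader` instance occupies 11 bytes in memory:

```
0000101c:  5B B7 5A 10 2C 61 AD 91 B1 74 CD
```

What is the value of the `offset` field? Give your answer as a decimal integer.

52596

`offset` follows `version` (2 B), `crc` (4 B), `tag` (1 B), `checksum` (2 B), so it starts at offset 2 + 4 + 1 + 2 = 9 and occupies 2 bytes.
Bytes at offsets 9..10: 74 CD.
In little-endian order the low byte comes first in memory.
Reassemble most-significant byte first: CD 74 → 0xCD74.
0xCD74 = 52596.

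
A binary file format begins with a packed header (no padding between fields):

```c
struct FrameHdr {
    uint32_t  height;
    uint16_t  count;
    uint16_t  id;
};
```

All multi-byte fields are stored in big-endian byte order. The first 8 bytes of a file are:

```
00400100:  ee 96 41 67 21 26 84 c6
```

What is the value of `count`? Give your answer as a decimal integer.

`count` follows `height` (4 bytes), so it starts at byte offset 4 and occupies 2 bytes.
Bytes at offsets 4..5: 21 26.
Big-endian stores the most-significant byte at the lowest address.
The bytes are already most-significant first: 0x2126.
0x2126 = 8486.

8486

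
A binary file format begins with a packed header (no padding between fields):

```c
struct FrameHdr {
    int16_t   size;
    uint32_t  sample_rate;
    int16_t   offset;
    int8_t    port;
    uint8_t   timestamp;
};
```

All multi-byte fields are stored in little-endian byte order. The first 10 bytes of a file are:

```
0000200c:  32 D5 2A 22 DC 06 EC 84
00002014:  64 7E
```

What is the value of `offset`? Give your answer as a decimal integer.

-31508

`offset` follows `size` (2 B), `sample_rate` (4 B), so it starts at offset 2 + 4 = 6 and occupies 2 bytes.
Bytes at offsets 6..7: EC 84.
In little-endian order the low byte comes first in memory.
Reassemble most-significant byte first: 84 EC → 0x84EC.
Top bit is set, so as a signed 16-bit value this is 0x84EC − 2^16 = -31508.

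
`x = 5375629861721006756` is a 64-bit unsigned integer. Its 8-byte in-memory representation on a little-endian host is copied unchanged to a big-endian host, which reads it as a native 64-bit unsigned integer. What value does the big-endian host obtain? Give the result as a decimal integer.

5375629861721006756 in 64-bit hexadecimal is 0x4A9A12E0BFDCE2A4.
Stored little-endian, the bytes at ascending addresses are A4 E2 DC BF E0 12 9A 4A.
Read back as big-endian, the last byte is least significant, giving 0xA4E2DCBFE0129A4A.
0xA4E2DCBFE0129A4A = 11881301483612969546.

11881301483612969546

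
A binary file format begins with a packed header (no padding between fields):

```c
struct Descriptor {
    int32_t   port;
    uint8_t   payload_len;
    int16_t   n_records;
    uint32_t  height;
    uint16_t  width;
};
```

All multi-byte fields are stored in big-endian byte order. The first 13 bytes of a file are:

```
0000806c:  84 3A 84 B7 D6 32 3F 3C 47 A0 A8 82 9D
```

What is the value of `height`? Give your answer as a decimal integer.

`height` follows `port` (4 B), `payload_len` (1 B), `n_records` (2 B), so it starts at offset 4 + 1 + 2 = 7 and occupies 4 bytes.
Bytes at offsets 7..10: 3C 47 A0 A8.
Big-endian stores the most-significant byte at the lowest address.
The bytes are already most-significant first: 0x3C47A0A8.
0x3C47A0A8 = 1011327144.

1011327144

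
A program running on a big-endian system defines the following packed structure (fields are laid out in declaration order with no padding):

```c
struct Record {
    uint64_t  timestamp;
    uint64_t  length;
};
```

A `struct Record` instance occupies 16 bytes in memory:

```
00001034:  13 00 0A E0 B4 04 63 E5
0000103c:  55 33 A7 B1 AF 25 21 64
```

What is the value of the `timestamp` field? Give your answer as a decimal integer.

`timestamp` is the first field, at byte offset 0, occupying 8 bytes.
Bytes at offsets 0..7: 13 00 0A E0 B4 04 63 E5.
Big-endian: lowest address holds the most-significant byte.
The bytes are already most-significant first: 0x13000AE0B40463E5.
0x13000AE0B40463E5 = 1369106246929769445.

1369106246929769445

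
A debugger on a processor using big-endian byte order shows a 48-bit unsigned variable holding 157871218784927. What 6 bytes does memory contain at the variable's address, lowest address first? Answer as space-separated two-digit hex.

8F 95 41 EA 7A 9F

157871218784927 in hexadecimal, padded to 48 bits, is 0x8F9541EA7A9F.
Split into bytes (most-significant first): 8F 95 41 EA 7A 9F.
Big-endian: lowest address holds the most-significant byte.
So the memory order matches the most-significant-first order: 8F 95 41 EA 7A 9F.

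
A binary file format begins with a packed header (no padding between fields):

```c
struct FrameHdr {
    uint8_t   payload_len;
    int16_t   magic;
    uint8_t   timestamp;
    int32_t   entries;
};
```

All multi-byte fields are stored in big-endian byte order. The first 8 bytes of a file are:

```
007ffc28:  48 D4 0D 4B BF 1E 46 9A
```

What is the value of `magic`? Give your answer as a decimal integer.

`magic` follows `payload_len` (1 byte), so it starts at byte offset 1 and occupies 2 bytes.
Bytes at offsets 1..2: D4 0D.
Big-endian stores the most-significant byte at the lowest address.
The bytes are already most-significant first: 0xD40D.
Top bit is set, so as a signed 16-bit value this is 0xD40D − 2^16 = -11251.

-11251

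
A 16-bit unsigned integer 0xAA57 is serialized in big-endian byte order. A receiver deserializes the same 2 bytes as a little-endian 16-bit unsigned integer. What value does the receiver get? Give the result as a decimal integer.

22442

Stored big-endian, the bytes at ascending addresses are AA 57.
Read back as little-endian, the first byte is least significant, giving 0x57AA.
0x57AA = 22442.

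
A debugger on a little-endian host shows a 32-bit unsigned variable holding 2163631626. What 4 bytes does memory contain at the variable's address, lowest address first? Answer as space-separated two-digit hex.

2163631626 in hexadecimal, padded to 32 bits, is 0x80F6660A.
Split into bytes (most-significant first): 80 F6 66 0A.
Little-endian stores the least-significant byte at the lowest address.
So at ascending addresses the bytes are 0A 66 F6 80.

0A 66 F6 80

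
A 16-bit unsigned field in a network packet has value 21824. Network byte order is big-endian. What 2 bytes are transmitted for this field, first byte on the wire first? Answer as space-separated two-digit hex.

21824 in hexadecimal, padded to 16 bits, is 0x5540.
Split into bytes (most-significant first): 55 40.
In big-endian order the high byte comes first in memory.
So the memory order matches the most-significant-first order: 55 40.

55 40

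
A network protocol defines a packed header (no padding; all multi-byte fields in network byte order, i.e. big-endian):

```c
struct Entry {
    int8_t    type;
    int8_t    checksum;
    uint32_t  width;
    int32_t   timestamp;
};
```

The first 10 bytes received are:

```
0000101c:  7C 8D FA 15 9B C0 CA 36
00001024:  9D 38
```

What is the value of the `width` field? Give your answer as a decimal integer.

`width` follows `type` (1 B), `checksum` (1 B), so it starts at offset 1 + 1 = 2 and occupies 4 bytes.
Bytes at offsets 2..5: FA 15 9B C0.
Big-endian: lowest address holds the most-significant byte.
The bytes are already most-significant first: 0xFA159BC0.
0xFA159BC0 = 4195720128.

4195720128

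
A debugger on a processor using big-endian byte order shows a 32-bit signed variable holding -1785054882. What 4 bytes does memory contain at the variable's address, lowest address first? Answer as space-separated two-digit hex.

Two's complement of -1785054882 in 32 bits: 1785054882 = 0x6A65C6A2; invert → 0x959A395D; add 1 → 0x959A395E.
Split into bytes (most-significant first): 95 9A 39 5E.
Big-endian stores the most-significant byte at the lowest address.
So the memory order matches the most-significant-first order: 95 9A 39 5E.

95 9A 39 5E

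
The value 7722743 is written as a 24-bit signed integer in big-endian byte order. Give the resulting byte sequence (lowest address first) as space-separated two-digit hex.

75 D6 F7

7722743 in hexadecimal, padded to 24 bits, is 0x75D6F7.
Split into bytes (most-significant first): 75 D6 F7.
Big-endian: lowest address holds the most-significant byte.
So the memory order matches the most-significant-first order: 75 D6 F7.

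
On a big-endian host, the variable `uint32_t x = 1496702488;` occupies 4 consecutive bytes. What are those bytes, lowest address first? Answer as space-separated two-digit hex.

1496702488 in hexadecimal, padded to 32 bits, is 0x5935DE18.
Split into bytes (most-significant first): 59 35 DE 18.
Big-endian: lowest address holds the most-significant byte.
So the memory order matches the most-significant-first order: 59 35 DE 18.

59 35 DE 18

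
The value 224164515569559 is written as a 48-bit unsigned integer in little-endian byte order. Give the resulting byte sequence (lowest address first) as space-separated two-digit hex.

224164515569559 in hexadecimal, padded to 48 bits, is 0xCBE05E525F97.
Split into bytes (most-significant first): CB E0 5E 52 5F 97.
Little-endian: lowest address holds the least-significant byte.
So at ascending addresses the bytes are 97 5F 52 5E E0 CB.

97 5F 52 5E E0 CB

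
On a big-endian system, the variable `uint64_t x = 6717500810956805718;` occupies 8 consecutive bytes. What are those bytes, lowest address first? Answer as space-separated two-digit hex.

6717500810956805718 in hexadecimal, padded to 64 bits, is 0x5D395B658F7A9656.
Split into bytes (most-significant first): 5D 39 5B 65 8F 7A 96 56.
In big-endian order the high byte comes first in memory.
So the memory order matches the most-significant-first order: 5D 39 5B 65 8F 7A 96 56.

5D 39 5B 65 8F 7A 96 56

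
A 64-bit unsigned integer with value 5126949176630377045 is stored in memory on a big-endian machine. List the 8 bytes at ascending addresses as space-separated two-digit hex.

5126949176630377045 in hexadecimal, padded to 64 bits, is 0x4726951CC688FA55.
Split into bytes (most-significant first): 47 26 95 1C C6 88 FA 55.
Big-endian stores the most-significant byte at the lowest address.
So the memory order matches the most-significant-first order: 47 26 95 1C C6 88 FA 55.

47 26 95 1C C6 88 FA 55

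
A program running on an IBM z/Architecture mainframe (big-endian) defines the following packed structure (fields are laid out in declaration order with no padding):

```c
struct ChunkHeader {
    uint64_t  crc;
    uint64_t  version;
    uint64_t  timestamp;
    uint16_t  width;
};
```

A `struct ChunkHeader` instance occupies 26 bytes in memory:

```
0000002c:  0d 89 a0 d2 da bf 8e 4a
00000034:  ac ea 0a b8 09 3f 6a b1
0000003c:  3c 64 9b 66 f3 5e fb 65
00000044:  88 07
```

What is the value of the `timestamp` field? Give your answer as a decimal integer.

`timestamp` follows `crc` (8 B), `version` (8 B), so it starts at offset 8 + 8 = 16 and occupies 8 bytes.
Bytes at offsets 16..23: 3C 64 9B 66 F3 5E FB 65.
Big-endian: lowest address holds the most-significant byte.
The bytes are already most-significant first: 0x3C649B66F35EFB65.
0x3C649B66F35EFB65 = 4351774006418799461.

4351774006418799461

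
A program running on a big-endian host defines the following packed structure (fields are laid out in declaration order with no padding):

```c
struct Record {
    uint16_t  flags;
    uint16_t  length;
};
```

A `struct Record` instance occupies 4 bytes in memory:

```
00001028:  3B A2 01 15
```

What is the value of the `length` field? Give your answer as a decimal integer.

`length` follows `flags` (2 bytes), so it starts at byte offset 2 and occupies 2 bytes.
Bytes at offsets 2..3: 01 15.
In big-endian order the high byte comes first in memory.
The bytes are already most-significant first: 0x0115.
0x0115 = 277.

277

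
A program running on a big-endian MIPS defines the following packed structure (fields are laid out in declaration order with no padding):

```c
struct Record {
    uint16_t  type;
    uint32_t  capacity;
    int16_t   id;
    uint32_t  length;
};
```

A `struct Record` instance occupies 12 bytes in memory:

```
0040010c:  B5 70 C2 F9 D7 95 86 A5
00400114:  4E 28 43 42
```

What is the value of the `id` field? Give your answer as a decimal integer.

-31067

`id` follows `type` (2 B), `capacity` (4 B), so it starts at offset 2 + 4 = 6 and occupies 2 bytes.
Bytes at offsets 6..7: 86 A5.
Big-endian stores the most-significant byte at the lowest address.
The bytes are already most-significant first: 0x86A5.
Top bit is set, so as a signed 16-bit value this is 0x86A5 − 2^16 = -31067.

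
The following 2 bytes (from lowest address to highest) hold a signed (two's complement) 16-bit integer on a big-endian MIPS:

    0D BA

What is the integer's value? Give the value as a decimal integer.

In big-endian order the high byte comes first in memory.
The bytes are already most-significant first: 0x0DBA.
0x0DBA = 3514.

3514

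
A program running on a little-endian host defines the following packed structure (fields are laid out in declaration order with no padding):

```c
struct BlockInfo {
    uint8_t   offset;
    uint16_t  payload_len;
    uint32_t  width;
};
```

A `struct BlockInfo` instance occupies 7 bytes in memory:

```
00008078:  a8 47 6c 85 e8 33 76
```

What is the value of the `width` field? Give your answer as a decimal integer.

1983113349

`width` follows `offset` (1 B), `payload_len` (2 B), so it starts at offset 1 + 2 = 3 and occupies 4 bytes.
Bytes at offsets 3..6: 85 E8 33 76.
Little-endian stores the least-significant byte at the lowest address.
Reassemble most-significant byte first: 76 33 E8 85 → 0x7633E885.
0x7633E885 = 1983113349.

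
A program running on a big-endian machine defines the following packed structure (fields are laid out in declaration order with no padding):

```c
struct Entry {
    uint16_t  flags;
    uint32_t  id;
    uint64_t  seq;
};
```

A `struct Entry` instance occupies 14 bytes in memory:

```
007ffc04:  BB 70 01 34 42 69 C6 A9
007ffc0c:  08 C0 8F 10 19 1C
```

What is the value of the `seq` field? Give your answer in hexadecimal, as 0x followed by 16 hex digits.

`seq` follows `flags` (2 B), `id` (4 B), so it starts at offset 2 + 4 = 6 and occupies 8 bytes.
Bytes at offsets 6..13: C6 A9 08 C0 8F 10 19 1C.
Big-endian stores the most-significant byte at the lowest address.
The bytes are already most-significant first: 0xC6A908C08F10191C.

0xC6A908C08F10191C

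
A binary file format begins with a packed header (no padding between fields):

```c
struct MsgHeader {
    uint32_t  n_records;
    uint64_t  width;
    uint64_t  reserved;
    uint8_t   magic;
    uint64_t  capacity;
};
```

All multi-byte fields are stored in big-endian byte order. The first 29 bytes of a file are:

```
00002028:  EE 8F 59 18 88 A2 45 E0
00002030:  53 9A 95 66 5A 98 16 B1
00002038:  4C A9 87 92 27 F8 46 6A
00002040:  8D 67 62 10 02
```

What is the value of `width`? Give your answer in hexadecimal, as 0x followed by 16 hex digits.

0x88A245E0539A9566

`width` follows `n_records` (4 bytes), so it starts at byte offset 4 and occupies 8 bytes.
Bytes at offsets 4..11: 88 A2 45 E0 53 9A 95 66.
In big-endian order the high byte comes first in memory.
The bytes are already most-significant first: 0x88A245E0539A9566.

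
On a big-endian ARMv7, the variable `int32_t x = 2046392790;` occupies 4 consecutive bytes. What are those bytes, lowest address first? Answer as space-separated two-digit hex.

2046392790 in hexadecimal, padded to 32 bits, is 0x79F979D6.
Split into bytes (most-significant first): 79 F9 79 D6.
Big-endian: lowest address holds the most-significant byte.
So the memory order matches the most-significant-first order: 79 F9 79 D6.

79 F9 79 D6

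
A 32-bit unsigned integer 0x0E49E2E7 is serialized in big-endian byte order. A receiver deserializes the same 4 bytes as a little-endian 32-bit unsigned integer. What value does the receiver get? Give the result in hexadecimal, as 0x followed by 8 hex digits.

Stored big-endian, the bytes at ascending addresses are 0E 49 E2 E7.
Read back as little-endian, the first byte is least significant, giving 0xE7E2490E.

0xE7E2490E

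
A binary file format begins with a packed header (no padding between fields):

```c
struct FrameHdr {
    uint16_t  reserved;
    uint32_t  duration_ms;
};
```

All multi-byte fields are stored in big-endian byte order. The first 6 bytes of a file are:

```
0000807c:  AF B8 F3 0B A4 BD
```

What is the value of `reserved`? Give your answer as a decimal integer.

`reserved` is the first field, at byte offset 0, occupying 2 bytes.
Bytes at offsets 0..1: AF B8.
Big-endian: lowest address holds the most-significant byte.
The bytes are already most-significant first: 0xAFB8.
0xAFB8 = 44984.

44984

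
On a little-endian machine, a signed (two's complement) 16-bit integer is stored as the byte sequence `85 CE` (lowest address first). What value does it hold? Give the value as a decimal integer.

-12667

Little-endian: lowest address holds the least-significant byte.
Reassemble most-significant byte first: CE 85 → 0xCE85.
Top bit is set, so as a signed 16-bit value this is 0xCE85 − 2^16 = -12667.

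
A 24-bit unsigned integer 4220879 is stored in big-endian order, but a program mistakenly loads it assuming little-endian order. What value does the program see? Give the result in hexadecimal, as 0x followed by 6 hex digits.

0xCF6740

4220879 in 24-bit hexadecimal is 0x4067CF.
Stored big-endian, the bytes at ascending addresses are 40 67 CF.
Read back as little-endian, the first byte is least significant, giving 0xCF6740.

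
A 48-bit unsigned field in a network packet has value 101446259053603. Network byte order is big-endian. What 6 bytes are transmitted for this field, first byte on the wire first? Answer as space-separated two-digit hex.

5C 43 CC 3C 14 23

101446259053603 in hexadecimal, padded to 48 bits, is 0x5C43CC3C1423.
Split into bytes (most-significant first): 5C 43 CC 3C 14 23.
In big-endian order the high byte comes first in memory.
So the memory order matches the most-significant-first order: 5C 43 CC 3C 14 23.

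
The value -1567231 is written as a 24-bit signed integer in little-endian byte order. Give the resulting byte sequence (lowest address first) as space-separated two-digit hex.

01 16 E8

Two's complement of -1567231 in 24 bits: 1567231 = 0x17E9FF; invert → 0xE81600; add 1 → 0xE81601.
Split into bytes (most-significant first): E8 16 01.
Little-endian: lowest address holds the least-significant byte.
So at ascending addresses the bytes are 01 16 E8.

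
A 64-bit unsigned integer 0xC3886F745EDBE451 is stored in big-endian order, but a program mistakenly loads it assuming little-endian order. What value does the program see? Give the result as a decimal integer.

5901082610489067715

Stored big-endian, the bytes at ascending addresses are C3 88 6F 74 5E DB E4 51.
Read back as little-endian, the first byte is least significant, giving 0x51E4DB5E746F88C3.
0x51E4DB5E746F88C3 = 5901082610489067715.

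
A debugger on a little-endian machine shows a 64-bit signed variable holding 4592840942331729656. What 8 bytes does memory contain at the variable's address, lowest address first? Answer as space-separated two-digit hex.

F8 96 8D CD 80 0C BD 3F

4592840942331729656 in hexadecimal, padded to 64 bits, is 0x3FBD0C80CD8D96F8.
Split into bytes (most-significant first): 3F BD 0C 80 CD 8D 96 F8.
Little-endian stores the least-significant byte at the lowest address.
So at ascending addresses the bytes are F8 96 8D CD 80 0C BD 3F.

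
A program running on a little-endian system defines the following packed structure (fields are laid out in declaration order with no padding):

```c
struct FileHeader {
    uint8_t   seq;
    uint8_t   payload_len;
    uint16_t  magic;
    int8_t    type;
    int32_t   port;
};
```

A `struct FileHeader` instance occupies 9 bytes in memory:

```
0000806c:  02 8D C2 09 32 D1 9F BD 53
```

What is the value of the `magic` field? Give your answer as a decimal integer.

2498

`magic` follows `seq` (1 B), `payload_len` (1 B), so it starts at offset 1 + 1 = 2 and occupies 2 bytes.
Bytes at offsets 2..3: C2 09.
Little-endian stores the least-significant byte at the lowest address.
Reassemble most-significant byte first: 09 C2 → 0x09C2.
0x09C2 = 2498.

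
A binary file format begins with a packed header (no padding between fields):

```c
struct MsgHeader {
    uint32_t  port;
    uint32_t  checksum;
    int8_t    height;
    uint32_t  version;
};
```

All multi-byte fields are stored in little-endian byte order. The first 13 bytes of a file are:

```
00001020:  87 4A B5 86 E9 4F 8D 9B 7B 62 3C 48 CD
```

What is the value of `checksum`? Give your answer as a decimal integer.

`checksum` follows `port` (4 bytes), so it starts at byte offset 4 and occupies 4 bytes.
Bytes at offsets 4..7: E9 4F 8D 9B.
Little-endian: lowest address holds the least-significant byte.
Reassemble most-significant byte first: 9B 8D 4F E9 → 0x9B8D4FE9.
0x9B8D4FE9 = 2609729513.

2609729513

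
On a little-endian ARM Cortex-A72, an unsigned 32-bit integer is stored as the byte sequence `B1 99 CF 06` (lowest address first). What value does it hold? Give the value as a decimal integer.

Little-endian: lowest address holds the least-significant byte.
Reassemble most-significant byte first: 06 CF 99 B1 → 0x06CF99B1.
0x06CF99B1 = 114268593.

114268593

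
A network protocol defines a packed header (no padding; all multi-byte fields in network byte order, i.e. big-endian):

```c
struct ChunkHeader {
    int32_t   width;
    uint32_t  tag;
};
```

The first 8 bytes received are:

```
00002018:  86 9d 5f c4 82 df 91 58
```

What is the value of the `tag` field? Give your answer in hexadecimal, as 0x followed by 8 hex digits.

0x82DF9158

`tag` follows `width` (4 bytes), so it starts at byte offset 4 and occupies 4 bytes.
Bytes at offsets 4..7: 82 DF 91 58.
Big-endian stores the most-significant byte at the lowest address.
The bytes are already most-significant first: 0x82DF9158.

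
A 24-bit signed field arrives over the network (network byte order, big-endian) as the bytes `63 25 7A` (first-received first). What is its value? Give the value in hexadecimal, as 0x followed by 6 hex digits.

0x63257A

Big-endian stores the most-significant byte at the lowest address.
The bytes are already most-significant first: 0x63257A.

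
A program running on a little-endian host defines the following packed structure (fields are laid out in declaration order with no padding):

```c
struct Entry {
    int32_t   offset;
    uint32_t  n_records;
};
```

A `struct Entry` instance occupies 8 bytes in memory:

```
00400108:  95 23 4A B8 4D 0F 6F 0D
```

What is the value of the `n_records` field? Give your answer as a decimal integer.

`n_records` follows `offset` (4 bytes), so it starts at byte offset 4 and occupies 4 bytes.
Bytes at offsets 4..7: 4D 0F 6F 0D.
Little-endian: lowest address holds the least-significant byte.
Reassemble most-significant byte first: 0D 6F 0F 4D → 0x0D6F0F4D.
0x0D6F0F4D = 225382221.

225382221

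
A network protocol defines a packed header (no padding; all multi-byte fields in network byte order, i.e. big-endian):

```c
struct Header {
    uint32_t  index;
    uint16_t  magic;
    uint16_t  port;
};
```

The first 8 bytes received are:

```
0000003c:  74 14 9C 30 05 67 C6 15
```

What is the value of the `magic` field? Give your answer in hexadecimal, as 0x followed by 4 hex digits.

0x0567

`magic` follows `index` (4 bytes), so it starts at byte offset 4 and occupies 2 bytes.
Bytes at offsets 4..5: 05 67.
Big-endian stores the most-significant byte at the lowest address.
The bytes are already most-significant first: 0x0567.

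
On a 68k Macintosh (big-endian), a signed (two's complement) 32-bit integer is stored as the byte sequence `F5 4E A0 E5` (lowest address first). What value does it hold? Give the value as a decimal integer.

-179396379

Big-endian stores the most-significant byte at the lowest address.
The bytes are already most-significant first: 0xF54EA0E5.
Top bit is set, so as a signed 32-bit value this is 0xF54EA0E5 − 2^32 = -179396379.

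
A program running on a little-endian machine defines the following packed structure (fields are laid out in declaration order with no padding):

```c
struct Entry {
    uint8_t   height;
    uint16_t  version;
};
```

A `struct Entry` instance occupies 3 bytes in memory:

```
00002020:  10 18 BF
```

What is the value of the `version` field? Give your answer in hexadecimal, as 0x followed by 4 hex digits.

`version` follows `height` (1 byte), so it starts at byte offset 1 and occupies 2 bytes.
Bytes at offsets 1..2: 18 BF.
In little-endian order the low byte comes first in memory.
Reassemble most-significant byte first: BF 18 → 0xBF18.

0xBF18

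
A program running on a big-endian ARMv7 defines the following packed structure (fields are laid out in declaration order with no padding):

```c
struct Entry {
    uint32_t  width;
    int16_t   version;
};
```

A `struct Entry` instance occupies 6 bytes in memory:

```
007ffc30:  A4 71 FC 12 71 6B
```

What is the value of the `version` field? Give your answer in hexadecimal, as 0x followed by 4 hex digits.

0x716B

`version` follows `width` (4 bytes), so it starts at byte offset 4 and occupies 2 bytes.
Bytes at offsets 4..5: 71 6B.
Big-endian: lowest address holds the most-significant byte.
The bytes are already most-significant first: 0x716B.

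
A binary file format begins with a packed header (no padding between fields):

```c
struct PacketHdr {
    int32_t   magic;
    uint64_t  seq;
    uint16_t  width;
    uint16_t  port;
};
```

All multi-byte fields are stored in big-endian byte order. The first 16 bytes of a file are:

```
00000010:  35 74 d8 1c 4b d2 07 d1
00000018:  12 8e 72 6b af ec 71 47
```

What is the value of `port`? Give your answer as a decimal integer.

28999

`port` follows `magic` (4 B), `seq` (8 B), `width` (2 B), so it starts at offset 4 + 8 + 2 = 14 and occupies 2 bytes.
Bytes at offsets 14..15: 71 47.
Big-endian: lowest address holds the most-significant byte.
The bytes are already most-significant first: 0x7147.
0x7147 = 28999.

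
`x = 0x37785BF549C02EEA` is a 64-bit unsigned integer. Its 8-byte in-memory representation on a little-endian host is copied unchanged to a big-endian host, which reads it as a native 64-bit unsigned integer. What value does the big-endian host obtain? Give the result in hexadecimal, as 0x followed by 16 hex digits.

0xEA2EC049F55B7837

Stored little-endian, the bytes at ascending addresses are EA 2E C0 49 F5 5B 78 37.
Read back as big-endian, the last byte is least significant, giving 0xEA2EC049F55B7837.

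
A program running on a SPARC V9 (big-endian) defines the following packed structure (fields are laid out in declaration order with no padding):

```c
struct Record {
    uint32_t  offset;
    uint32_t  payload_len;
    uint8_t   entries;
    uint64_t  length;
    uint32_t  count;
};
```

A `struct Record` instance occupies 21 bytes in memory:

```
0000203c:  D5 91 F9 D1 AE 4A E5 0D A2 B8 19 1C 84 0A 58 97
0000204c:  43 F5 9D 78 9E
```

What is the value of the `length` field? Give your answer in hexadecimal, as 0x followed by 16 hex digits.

0xB8191C840A589743

`length` follows `offset` (4 B), `payload_len` (4 B), `entries` (1 B), so it starts at offset 4 + 4 + 1 = 9 and occupies 8 bytes.
Bytes at offsets 9..16: B8 19 1C 84 0A 58 97 43.
In big-endian order the high byte comes first in memory.
The bytes are already most-significant first: 0xB8191C840A589743.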